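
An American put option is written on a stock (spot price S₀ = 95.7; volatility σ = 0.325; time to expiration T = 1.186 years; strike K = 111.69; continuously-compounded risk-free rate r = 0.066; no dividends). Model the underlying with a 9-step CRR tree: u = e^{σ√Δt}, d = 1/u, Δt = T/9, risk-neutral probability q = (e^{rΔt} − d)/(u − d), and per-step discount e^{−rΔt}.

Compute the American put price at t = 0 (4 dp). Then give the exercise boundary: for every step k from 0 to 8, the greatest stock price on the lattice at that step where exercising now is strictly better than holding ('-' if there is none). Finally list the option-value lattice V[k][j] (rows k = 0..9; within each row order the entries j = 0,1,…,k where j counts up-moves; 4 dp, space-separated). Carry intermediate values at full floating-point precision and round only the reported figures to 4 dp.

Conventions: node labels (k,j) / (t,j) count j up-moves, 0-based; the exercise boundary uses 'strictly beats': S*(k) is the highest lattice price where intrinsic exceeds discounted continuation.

Δt=0.13178, u=1.12522, d=0.88871, q=0.50747, disc=e^(-rΔt)=0.99134
k=9 terminal: V=max(K-S,0) → 78.5941 69.7866 58.6353 44.5163 26.6400 4.0064 0.0000 0.0000 0.0000 0.0000
k=8: j=0 S=37.2401 intr=74.4499 cont=73.4827 V=74.4499[EX]; j=1 S=47.1505 intr=64.5395 cont=63.5723 V=64.5395[EX]; j=2 S=59.6982 intr=51.9918 cont=51.0246 V=51.9918[EX]; j=3 S=75.5852 intr=36.1048 cont=35.1376 V=36.1048[EX]; j=4 S=95.7000 intr=15.9900 cont=15.0228 V=15.9900[EX]; j=5 S=121.1678 intr=0.0000 cont=1.9562 V=1.9562[hold]; j=6 S=153.4131 intr=0.0000 cont=0.0000 V=0.0000[hold]; j=7 S=194.2395 intr=0.0000 cont=0.0000 V=0.0000[hold]; j=8 S=245.9307 intr=0.0000 cont=0.0000 V=0.0000[hold]  S*(8)=95.7000
k=7: j=0 S=41.9034 intr=69.7866 cont=68.8195 V=69.7866[EX]; j=1 S=53.0547 intr=58.6353 cont=57.6681 V=58.6353[EX]; j=2 S=67.1737 intr=44.5163 cont=43.5491 V=44.5163[EX]; j=3 S=85.0500 intr=26.6400 cont=25.6728 V=26.6400[EX]; j=4 S=107.6836 intr=4.0064 cont=8.7914 V=8.7914[hold]; j=5 S=136.3405 intr=0.0000 cont=0.9551 V=0.9551[hold]; j=6 S=172.6235 intr=0.0000 cont=0.0000 V=0.0000[hold]; j=7 S=218.5622 intr=0.0000 cont=0.0000 V=0.0000[hold]  S*(7)=85.0500
k=6: j=0 S=47.1505 intr=64.5395 cont=63.5723 V=64.5395[EX]; j=1 S=59.6982 intr=51.9918 cont=51.0246 V=51.9918[EX]; j=2 S=75.5852 intr=36.1048 cont=35.1376 V=36.1048[EX]; j=3 S=95.7000 intr=15.9900 cont=17.4300 V=17.4300[hold]; j=4 S=121.1678 intr=0.0000 cont=4.7730 V=4.7730[hold]; j=5 S=153.4131 intr=0.0000 cont=0.4663 V=0.4663[hold]; j=6 S=194.2395 intr=0.0000 cont=0.0000 V=0.0000[hold]  S*(6)=75.5852
k=5: j=0 S=53.0547 intr=58.6353 cont=57.6681 V=58.6353[EX]; j=1 S=67.1737 intr=44.5163 cont=43.5491 V=44.5163[EX]; j=2 S=85.0500 intr=26.6400 cont=26.3973 V=26.6400[EX]; j=3 S=107.6836 intr=4.0064 cont=10.9116 V=10.9116[hold]; j=4 S=136.3405 intr=0.0000 cont=2.5651 V=2.5651[hold]; j=5 S=172.6235 intr=0.0000 cont=0.2277 V=0.2277[hold]  S*(5)=85.0500
k=4: j=0 S=59.6982 intr=51.9918 cont=51.0246 V=51.9918[EX]; j=1 S=75.5852 intr=36.1048 cont=35.1376 V=36.1048[EX]; j=2 S=95.7000 intr=15.9900 cont=18.4967 V=18.4967[hold]; j=3 S=121.1678 intr=0.0000 cont=6.6181 V=6.6181[hold]; j=4 S=153.4131 intr=0.0000 cont=1.3670 V=1.3670[hold]  S*(4)=75.5852
k=3: j=0 S=67.1737 intr=44.5163 cont=43.5491 V=44.5163[EX]; j=1 S=85.0500 intr=26.6400 cont=26.9339 V=26.9339[hold]; j=2 S=107.6836 intr=4.0064 cont=12.3607 V=12.3607[hold]; j=3 S=136.3405 intr=0.0000 cont=3.9191 V=3.9191[hold]  S*(3)=67.1737
k=2: j=0 S=75.5852 intr=36.1048 cont=35.2854 V=36.1048[EX]; j=1 S=95.7000 intr=15.9900 cont=19.3691 V=19.3691[hold]; j=2 S=121.1678 intr=0.0000 cont=8.0068 V=8.0068[hold]  S*(2)=75.5852
k=1: j=0 S=85.0500 intr=26.6400 cont=27.3728 V=27.3728[hold]; j=1 S=107.6836 intr=4.0064 cont=13.4853 V=13.4853[hold]  S*(1)=-
k=0: j=0 S=95.7000 intr=15.9900 cont=20.1492 V=20.1492[hold]  S*(0)=-

price = 20.1492
boundary = - - 75.5852 67.1737 75.5852 85.0500 75.5852 85.0500 95.7000
tree:
20.1492
27.3728 13.4853
36.1048 19.3691 8.0068
44.5163 26.9339 12.3607 3.9191
51.9918 36.1048 18.4967 6.6181 1.3670
58.6353 44.5163 26.6400 10.9116 2.5651 0.2277
64.5395 51.9918 36.1048 17.4300 4.7730 0.4663 0.0000
69.7866 58.6353 44.5163 26.6400 8.7914 0.9551 0.0000 0.0000
74.4499 64.5395 51.9918 36.1048 15.9900 1.9562 0.0000 0.0000 0.0000
78.5941 69.7866 58.6353 44.5163 26.6400 4.0064 0.0000 0.0000 0.0000 0.0000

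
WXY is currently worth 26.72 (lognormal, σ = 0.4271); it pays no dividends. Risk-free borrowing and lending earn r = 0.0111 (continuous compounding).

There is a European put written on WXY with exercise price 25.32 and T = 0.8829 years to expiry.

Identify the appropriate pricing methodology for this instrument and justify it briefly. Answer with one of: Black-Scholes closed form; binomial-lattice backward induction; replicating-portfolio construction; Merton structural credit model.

Key observation: a European-exercise option on WXY struck at 25.32 — a GBM underlying with constant parameters — admits an analytic price: the data contain no early exercise, no discrete tree, no debt structure.

framework: Black-Scholes closed form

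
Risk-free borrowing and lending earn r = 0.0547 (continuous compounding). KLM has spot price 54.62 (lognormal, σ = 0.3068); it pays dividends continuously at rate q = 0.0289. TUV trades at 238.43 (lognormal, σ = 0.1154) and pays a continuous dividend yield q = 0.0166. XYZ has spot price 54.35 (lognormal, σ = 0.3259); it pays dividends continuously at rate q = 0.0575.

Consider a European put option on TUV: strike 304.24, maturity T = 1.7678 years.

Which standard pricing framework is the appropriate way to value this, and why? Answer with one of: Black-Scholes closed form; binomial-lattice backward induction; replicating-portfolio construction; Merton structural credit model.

Key observation: a European claim on TUV (strike 304.24) — a lognormal (GBM) underlying with constant rate and volatility — has an exact closed-form value; no lattice or capital structure is involved.

framework: Black-Scholes closed form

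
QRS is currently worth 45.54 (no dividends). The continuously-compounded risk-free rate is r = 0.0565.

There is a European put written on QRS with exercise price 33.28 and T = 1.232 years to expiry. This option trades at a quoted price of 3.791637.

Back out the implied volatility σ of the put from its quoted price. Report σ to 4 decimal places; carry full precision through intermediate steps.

At σ = 0.5641 the Black–Scholes value reproduces the quote:
σ√T = 0.5641·√1.232 = 0.626126
d₁ = (ln(S/K) + (r+σ²/2)T) / (σ√T) = (ln(45.54/33.28) + (0.0565+0.5641²/2)·1.232) / 0.626126 = (0.313634 + 0.265625) / 0.626126 = 0.925148
d₂ = d₁ − σ√T = 0.925148 − 0.626126 = 0.299023
e^{−rT} = 0.932759
N(−d₁) = 0.177444,  N(−d₂) = 0.382461
V = K·e^{−rT}·N(−d₂) − S·N(−d₁) = 11.872454 − 8.080816 = 3.791637 (the observed quote) — the price is monotone increasing in volatility, hence this σ is the only solution

sigma = 0.5641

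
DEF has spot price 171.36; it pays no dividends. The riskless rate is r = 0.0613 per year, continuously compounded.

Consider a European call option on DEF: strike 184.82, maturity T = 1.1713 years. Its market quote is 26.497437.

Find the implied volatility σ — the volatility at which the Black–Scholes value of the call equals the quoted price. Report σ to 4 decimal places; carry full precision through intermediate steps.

sigma = 0.3642

At σ = 0.3642 the Black–Scholes value reproduces the quote:
σ√T = 0.3642·√1.1713 = 0.394161
d₁ = (ln(S/K) + (r+σ²/2)T) / (σ√T) = (ln(171.36/184.82) + (0.0613+0.3642²/2)·1.1713) / 0.394161 = (-0.075616 + 0.149482) / 0.394161 = 0.187402
d₂ = d₁ − σ√T = 0.187402 − 0.394161 = -0.206760
e^{−rT} = 0.930716
N(d₁) = 0.574327,  N(d₂) = 0.418099
V = S·N(d₁) − K·e^{−rT}·N(d₂) = 98.416700 − 71.919263 = 26.497437 (equal to the quote); since ∂V/∂σ > 0 for all σ, the implied volatility is unique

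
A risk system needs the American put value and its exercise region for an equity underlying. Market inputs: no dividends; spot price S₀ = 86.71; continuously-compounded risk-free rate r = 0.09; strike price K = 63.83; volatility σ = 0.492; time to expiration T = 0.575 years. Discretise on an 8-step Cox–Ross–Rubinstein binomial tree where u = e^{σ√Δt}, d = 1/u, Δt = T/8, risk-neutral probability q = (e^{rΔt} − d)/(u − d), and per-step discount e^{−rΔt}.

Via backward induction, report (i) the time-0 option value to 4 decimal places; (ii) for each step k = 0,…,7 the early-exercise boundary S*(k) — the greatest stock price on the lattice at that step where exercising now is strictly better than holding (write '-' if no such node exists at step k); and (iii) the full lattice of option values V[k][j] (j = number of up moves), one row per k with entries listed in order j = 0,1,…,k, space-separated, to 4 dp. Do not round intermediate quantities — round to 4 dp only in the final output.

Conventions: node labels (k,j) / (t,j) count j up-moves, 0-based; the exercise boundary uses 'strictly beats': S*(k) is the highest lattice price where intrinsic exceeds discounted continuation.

price = 2.3990
boundary = - - - - - 44.8380 39.2972 44.8380
tree:
2.3990
3.8480 0.9322
6.0303 1.6420 0.2104
9.1846 2.8478 0.4166 0.0000
13.5025 4.8404 0.8248 0.0000 0.0000
18.9920 8.0037 1.6329 0.0000 0.0000 0.0000
24.5328 12.7192 3.2327 0.0000 0.0000 0.0000 0.0000
29.3889 18.9920 6.3999 0.0000 0.0000 0.0000 0.0000 0.0000
33.6449 24.5328 12.6700 0.0000 0.0000 0.0000 0.0000 0.0000 0.0000

Δt=0.07187, u=1.14100, d=0.87643, q=0.49160, disc=e^(-rΔt)=0.99355
k=8 terminal: V=max(K-S,0) → 33.6449 24.5328 12.6700 0.0000 0.0000 0.0000 0.0000 0.0000 0.0000
k=7: j=0 S=34.4411 intr=29.3889 cont=28.9774 V=29.3889[EX]; j=1 S=44.8380 intr=18.9920 cont=18.5805 V=18.9920[EX]; j=2 S=58.3734 intr=5.4566 cont=6.3999 V=6.3999[hold]; j=3 S=75.9949 intr=0.0000 cont=0.0000 V=0.0000[hold]; j=4 S=98.9359 intr=0.0000 cont=0.0000 V=0.0000[hold]; j=5 S=128.8022 intr=0.0000 cont=0.0000 V=0.0000[hold]; j=6 S=167.6843 intr=0.0000 cont=0.0000 V=0.0000[hold]; j=7 S=218.3041 intr=0.0000 cont=0.0000 V=0.0000[hold]  S*(7)=44.8380
k=6: j=0 S=39.2972 intr=24.5328 cont=24.1213 V=24.5328[EX]; j=1 S=51.1600 intr=12.6700 cont=12.7192 V=12.7192[hold]; j=2 S=66.6039 intr=0.0000 cont=3.2327 V=3.2327[hold]; j=3 S=86.7100 intr=0.0000 cont=0.0000 V=0.0000[hold]; j=4 S=112.8856 intr=0.0000 cont=0.0000 V=0.0000[hold]; j=5 S=146.9629 intr=0.0000 cont=0.0000 V=0.0000[hold]; j=6 S=191.3274 intr=0.0000 cont=0.0000 V=0.0000[hold]  S*(6)=39.2972
k=5: j=0 S=44.8380 intr=18.9920 cont=18.6045 V=18.9920[EX]; j=1 S=58.3734 intr=5.4566 cont=8.0037 V=8.0037[hold]; j=2 S=75.9949 intr=0.0000 cont=1.6329 V=1.6329[hold]; j=3 S=98.9359 intr=0.0000 cont=0.0000 V=0.0000[hold]; j=4 S=128.8022 intr=0.0000 cont=0.0000 V=0.0000[hold]; j=5 S=167.6843 intr=0.0000 cont=0.0000 V=0.0000[hold]  S*(5)=44.8380
k=4: j=0 S=51.1600 intr=12.6700 cont=13.5025 V=13.5025[hold]; j=1 S=66.6039 intr=0.0000 cont=4.8404 V=4.8404[hold]; j=2 S=86.7100 intr=0.0000 cont=0.8248 V=0.8248[hold]; j=3 S=112.8856 intr=0.0000 cont=0.0000 V=0.0000[hold]; j=4 S=146.9629 intr=0.0000 cont=0.0000 V=0.0000[hold]  S*(4)=-
k=3: j=0 S=58.3734 intr=5.4566 cont=9.1846 V=9.1846[hold]; j=1 S=75.9949 intr=0.0000 cont=2.8478 V=2.8478[hold]; j=2 S=98.9359 intr=0.0000 cont=0.4166 V=0.4166[hold]; j=3 S=128.8022 intr=0.0000 cont=0.0000 V=0.0000[hold]  S*(3)=-
k=2: j=0 S=66.6039 intr=0.0000 cont=6.0303 V=6.0303[hold]; j=1 S=86.7100 intr=0.0000 cont=1.6420 V=1.6420[hold]; j=2 S=112.8856 intr=0.0000 cont=0.2104 V=0.2104[hold]  S*(2)=-
k=1: j=0 S=75.9949 intr=0.0000 cont=3.8480 V=3.8480[hold]; j=1 S=98.9359 intr=0.0000 cont=0.9322 V=0.9322[hold]  S*(1)=-
k=0: j=0 S=86.7100 intr=0.0000 cont=2.3990 V=2.3990[hold]  S*(0)=-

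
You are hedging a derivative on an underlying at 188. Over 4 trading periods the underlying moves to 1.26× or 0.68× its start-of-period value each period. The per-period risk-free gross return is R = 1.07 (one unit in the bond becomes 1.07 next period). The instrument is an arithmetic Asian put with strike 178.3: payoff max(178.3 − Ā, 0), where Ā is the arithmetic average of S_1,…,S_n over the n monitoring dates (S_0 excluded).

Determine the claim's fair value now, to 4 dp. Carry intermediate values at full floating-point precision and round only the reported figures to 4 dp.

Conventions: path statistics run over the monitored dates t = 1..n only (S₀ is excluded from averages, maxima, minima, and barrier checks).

With p* = (R−d)/(u−d) = 0.6724, sum probability × payoff across the paths and divide by R^4.
Enumerate all 2^4 = 16 price paths (U = up ×1.26, D = down ×0.68); each path with k up-moves has probability p*^k·(1−p*)^(4−k).
DDDD: Ā=78.5204, payoff=99.7796, prob=0.011516
UDDD: Ā=145.4936, payoff=32.8064, prob=0.023638
DUDD: Ā=118.2336, payoff=60.0664, prob=0.023638
UUDD: Ā=219.0799, payoff=0.0000, prob=0.048520
DDUD: Ā=99.6968, payoff=78.6032, prob=0.023638
UDUD: Ā=184.7323, payoff=0.0000, prob=0.048520
DUUD: Ā=157.4723, payoff=20.8277, prob=0.048520
UUUD: Ā=291.7869, payoff=0.0000, prob=0.099595
DDDU: Ā=87.0918, payoff=91.2082, prob=0.023638
UDDU: Ā=161.3759, payoff=16.9241, prob=0.048520
DUDU: Ā=134.1159, payoff=44.1841, prob=0.048520
UUDU: Ā=248.5089, payoff=0.0000, prob=0.099595
DDUU: Ā=115.5791, payoff=62.7209, prob=0.048520
UDUU: Ā=214.1613, payoff=0.0000, prob=0.099595
DUUU: Ā=186.9013, payoff=0.0000, prob=0.099595
UUUU: Ā=346.3171, payoff=0.0000, prob=0.204431
Price = Σ prob·payoff / R^4 = 14.377238 / 1.310796 = 10.9683

price = 10.9683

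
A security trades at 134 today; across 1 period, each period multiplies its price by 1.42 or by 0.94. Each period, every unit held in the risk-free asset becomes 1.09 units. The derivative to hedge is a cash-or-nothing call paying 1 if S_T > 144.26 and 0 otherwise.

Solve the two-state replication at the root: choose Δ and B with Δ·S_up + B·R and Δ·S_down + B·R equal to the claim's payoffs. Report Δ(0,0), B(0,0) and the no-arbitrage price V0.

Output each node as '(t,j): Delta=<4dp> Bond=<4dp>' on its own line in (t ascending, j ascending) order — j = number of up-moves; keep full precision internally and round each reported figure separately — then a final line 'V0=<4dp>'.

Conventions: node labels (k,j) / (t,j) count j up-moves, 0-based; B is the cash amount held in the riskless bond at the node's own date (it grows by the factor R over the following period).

(0,0): Delta=0.0155 Bond=-1.7966
V0=0.2867

Since d<R<u, set p* = (R−d)/(u−d) = 0.3125; price each node as the discounted p*-expectation of its children.
Expiry values: V(1,0)=0.0000, V(1,1)=1.0000
Node (0,0) S=134.0000: V=(p*·1.0000+(1−p*)·0.0000)/1.09=0.2867; Δ=(1.0000−0.0000)/(190.2800−125.9600)=0.0155; B=V−Δ·S=-1.7966
As a check, the time-0 holding Δ(0,0)·S0 + B(0,0) comes to 0.2867 — exactly V0.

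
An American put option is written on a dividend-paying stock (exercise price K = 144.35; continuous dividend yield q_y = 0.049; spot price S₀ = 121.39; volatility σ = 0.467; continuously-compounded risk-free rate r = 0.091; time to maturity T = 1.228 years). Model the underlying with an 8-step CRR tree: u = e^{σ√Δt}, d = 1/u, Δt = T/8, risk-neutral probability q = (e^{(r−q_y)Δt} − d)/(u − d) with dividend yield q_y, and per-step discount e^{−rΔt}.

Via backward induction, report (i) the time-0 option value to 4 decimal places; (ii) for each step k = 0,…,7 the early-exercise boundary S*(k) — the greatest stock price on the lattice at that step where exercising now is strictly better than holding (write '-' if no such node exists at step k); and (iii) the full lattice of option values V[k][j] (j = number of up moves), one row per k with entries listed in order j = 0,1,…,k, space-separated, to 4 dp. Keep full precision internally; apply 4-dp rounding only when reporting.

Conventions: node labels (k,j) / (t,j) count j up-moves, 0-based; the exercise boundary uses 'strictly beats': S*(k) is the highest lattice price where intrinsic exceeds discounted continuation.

Δt=0.15350  u=1.20077  d=0.83280  q=0.47196  discount=0.98613
step 8 (expiry): payoffs max(K−S,0) = 116.2638 103.8537 85.9601 60.1600 22.9600 0.0000 0.0000 0.0000 0.0000
step 7: (k=7,j=0): S=33.7252, K−S=110.6248, hold=108.8752 ⇒ V=110.6248 exercise | (k=7,j=1): S=48.6269, K−S=95.7231, hold=94.0851 ⇒ V=95.7231 exercise | (k=7,j=2): S=70.1131, K−S=74.2369, hold=72.7599 ⇒ V=74.2369 exercise | (k=7,j=3): S=101.0931, K−S=43.2569, hold=42.0120 ⇒ V=43.2569 exercise | (k=7,j=4): S=145.7619, K−S=0.0000, hold=11.9556 ⇒ V=11.9556 continue | (k=7,j=5): S=210.1680, K−S=0.0000, hold=0.0000 ⇒ V=0.0000 continue | (k=7,j=6): S=303.0325, K−S=0.0000, hold=0.0000 ⇒ V=0.0000 continue | (k=7,j=7): S=436.9298, K−S=0.0000, hold=0.0000 ⇒ V=0.0000 continue  boundary S*=101.0931
step 6: (k=6,j=0): S=40.4963, K−S=103.8537, hold=102.1548 ⇒ V=103.8537 exercise | (k=6,j=1): S=58.3899, K−S=85.9601, hold=84.3953 ⇒ V=85.9601 exercise | (k=6,j=2): S=84.1900, K−S=60.1600, hold=58.7885 ⇒ V=60.1600 exercise | (k=6,j=3): S=121.3900, K−S=22.9600, hold=28.0887 ⇒ V=28.0887 continue | (k=6,j=4): S=175.0271, K−S=0.0000, hold=6.2254 ⇒ V=6.2254 continue | (k=6,j=5): S=252.3643, K−S=0.0000, hold=0.0000 ⇒ V=0.0000 continue | (k=6,j=6): S=363.8735, K−S=0.0000, hold=0.0000 ⇒ V=0.0000 continue  boundary S*=84.1900
step 5: (k=5,j=0): S=48.6269, K−S=95.7231, hold=94.0851 ⇒ V=95.7231 exercise | (k=5,j=1): S=70.1131, K−S=74.2369, hold=72.7599 ⇒ V=74.2369 exercise | (k=5,j=2): S=101.0931, K−S=43.2569, hold=44.3990 ⇒ V=44.3990 continue | (k=5,j=3): S=145.7619, K−S=0.0000, hold=17.5236 ⇒ V=17.5236 continue | (k=5,j=4): S=210.1680, K−S=0.0000, hold=3.2417 ⇒ V=3.2417 continue | (k=5,j=5): S=303.0325, K−S=0.0000, hold=0.0000 ⇒ V=0.0000 continue  boundary S*=70.1131
step 4: (k=4,j=0): S=58.3899, K−S=85.9601, hold=84.3953 ⇒ V=85.9601 exercise | (k=4,j=1): S=84.1900, K−S=60.1600, hold=59.3201 ⇒ V=60.1600 exercise | (k=4,j=2): S=121.3900, K−S=22.9600, hold=31.2749 ⇒ V=31.2749 continue | (k=4,j=3): S=175.0271, K−S=0.0000, hold=10.6335 ⇒ V=10.6335 continue | (k=4,j=4): S=252.3643, K−S=0.0000, hold=1.6880 ⇒ V=1.6880 continue  boundary S*=84.1900
step 3: (k=3,j=0): S=70.1131, K−S=74.2369, hold=72.7599 ⇒ V=74.2369 exercise | (k=3,j=1): S=101.0931, K−S=43.2569, hold=45.8819 ⇒ V=45.8819 continue | (k=3,j=2): S=145.7619, K−S=0.0000, hold=21.2342 ⇒ V=21.2342 continue | (k=3,j=3): S=210.1680, K−S=0.0000, hold=6.3226 ⇒ V=6.3226 continue  boundary S*=70.1131
step 2: (k=2,j=0): S=84.1900, K−S=60.1600, hold=60.0103 ⇒ V=60.1600 exercise | (k=2,j=1): S=121.3900, K−S=22.9600, hold=33.7741 ⇒ V=33.7741 continue | (k=2,j=2): S=175.0271, K−S=0.0000, hold=13.9996 ⇒ V=13.9996 continue  boundary S*=84.1900
step 1: (k=1,j=0): S=101.0931, K−S=43.2569, hold=47.0451 ⇒ V=47.0451 continue | (k=1,j=1): S=145.7619, K−S=0.0000, hold=24.1022 ⇒ V=24.1022 continue  boundary S*=-
step 0: (k=0,j=0): S=121.3900, K−S=22.9600, hold=35.7145 ⇒ V=35.7145 continue  boundary S*=-

price = 35.7145
boundary = - - 84.1900 70.1131 84.1900 70.1131 84.1900 101.0931
tree:
35.7145
47.0451 24.1022
60.1600 33.7741 13.9996
74.2369 45.8819 21.2342 6.3226
85.9601 60.1600 31.2749 10.6335 1.6880
95.7231 74.2369 44.3990 17.5236 3.2417 0.0000
103.8537 85.9601 60.1600 28.0887 6.2254 0.0000 0.0000
110.6248 95.7231 74.2369 43.2569 11.9556 0.0000 0.0000 0.0000
116.2638 103.8537 85.9601 60.1600 22.9600 0.0000 0.0000 0.0000 0.0000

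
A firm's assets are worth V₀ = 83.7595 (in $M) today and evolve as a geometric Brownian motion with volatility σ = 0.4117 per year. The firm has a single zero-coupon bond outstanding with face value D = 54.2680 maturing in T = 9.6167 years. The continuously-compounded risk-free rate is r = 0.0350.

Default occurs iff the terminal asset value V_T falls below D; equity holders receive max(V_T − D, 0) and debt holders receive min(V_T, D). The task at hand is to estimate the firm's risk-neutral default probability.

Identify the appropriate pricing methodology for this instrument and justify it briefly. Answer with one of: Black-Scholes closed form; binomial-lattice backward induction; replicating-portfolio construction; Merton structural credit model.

framework: Merton structural credit model

Key observation: the data describe a firm's assets (V₀ = 83.7595, GBM) and a single zero-coupon debt of face 54.2680, so credit quantities follow from equity-as-call in the structural model.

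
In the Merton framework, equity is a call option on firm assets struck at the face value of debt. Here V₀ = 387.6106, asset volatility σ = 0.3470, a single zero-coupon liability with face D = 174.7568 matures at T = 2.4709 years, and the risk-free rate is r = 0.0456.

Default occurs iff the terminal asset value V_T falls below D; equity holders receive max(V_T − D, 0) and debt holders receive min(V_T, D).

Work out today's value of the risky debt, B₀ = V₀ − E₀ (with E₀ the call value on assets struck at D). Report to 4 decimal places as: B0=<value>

Apply the equity-as-call identities (strike 174.7568, horizon 2.4709 years):
d₁ = [ln(V₀/D) + (r + σ²/2)T] / (σ√T)
   = [ln(387.6106/174.7568) + (0.0456 + 0.5·0.3470²)·2.4709] / (0.3470·√2.4709)
   = [0.796606 + 0.261432] / 0.545453 = 1.939744
d₂ = d₁ − σ√T = 1.939744 − 0.545453 = 1.394291
N(d₁) = 0.973795,  N(d₂) = 0.918385,  e^(−rT) = 0.893443
E₀ = V₀·N(d₁) − D·e^(−rT)·N(d₂)
   = 387.6106·0.973795 − 174.7568·0.893443·0.918385 = 234.060860
B₀ = V₀ − E₀ = 387.6106 − 234.060860 = 153.549740

B0=153.5497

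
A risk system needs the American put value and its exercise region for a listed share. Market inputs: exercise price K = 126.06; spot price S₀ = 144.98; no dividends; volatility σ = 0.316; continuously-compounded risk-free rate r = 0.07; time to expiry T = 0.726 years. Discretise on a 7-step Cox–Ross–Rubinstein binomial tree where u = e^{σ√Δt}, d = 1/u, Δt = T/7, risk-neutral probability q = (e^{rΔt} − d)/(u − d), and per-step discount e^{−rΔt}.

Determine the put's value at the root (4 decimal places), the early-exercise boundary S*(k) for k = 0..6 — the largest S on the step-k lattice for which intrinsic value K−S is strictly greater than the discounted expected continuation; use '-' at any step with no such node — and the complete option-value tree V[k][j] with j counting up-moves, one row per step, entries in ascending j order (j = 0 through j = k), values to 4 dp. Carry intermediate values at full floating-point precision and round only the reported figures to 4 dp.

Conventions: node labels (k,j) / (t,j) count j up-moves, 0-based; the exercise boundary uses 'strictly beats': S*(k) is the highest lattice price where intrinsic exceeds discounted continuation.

Δt=0.10371, u=1.10713, d=0.90324, q=0.51032, disc=e^(-rΔt)=0.99277
k=7 terminal: V=max(K-S,0) → 54.9500 38.8986 19.2240 0.0000 0.0000 0.0000 0.0000 0.0000
k=6: j=0 S=78.7277 intr=47.3323 cont=46.4205 V=47.3323[EX]; j=1 S=96.4986 intr=29.5614 cont=28.6495 V=29.5614[EX]; j=2 S=118.2809 intr=7.7791 cont=9.3455 V=9.3455[hold]; j=3 S=144.9800 intr=0.0000 cont=0.0000 V=0.0000[hold]; j=4 S=177.7058 intr=0.0000 cont=0.0000 V=0.0000[hold]; j=5 S=217.8187 intr=0.0000 cont=0.0000 V=0.0000[hold]; j=6 S=266.9862 intr=0.0000 cont=0.0000 V=0.0000[hold]  S*(6)=96.4986
k=5: j=0 S=87.1614 intr=38.8986 cont=37.9867 V=38.8986[EX]; j=1 S=106.8360 intr=19.2240 cont=19.1057 V=19.2240[EX]; j=2 S=130.9518 intr=0.0000 cont=4.5432 V=4.5432[hold]; j=3 S=160.5110 intr=0.0000 cont=0.0000 V=0.0000[hold]; j=4 S=196.7426 intr=0.0000 cont=0.0000 V=0.0000[hold]; j=5 S=241.1526 intr=0.0000 cont=0.0000 V=0.0000[hold]  S*(5)=106.8360
k=4: j=0 S=96.4986 intr=29.5614 cont=28.6495 V=29.5614[EX]; j=1 S=118.2809 intr=7.7791 cont=11.6473 V=11.6473[hold]; j=2 S=144.9800 intr=0.0000 cont=2.2086 V=2.2086[hold]; j=3 S=177.7058 intr=0.0000 cont=0.0000 V=0.0000[hold]; j=4 S=217.8187 intr=0.0000 cont=0.0000 V=0.0000[hold]  S*(4)=96.4986
k=3: j=0 S=106.8360 intr=19.2240 cont=20.2718 V=20.2718[hold]; j=1 S=130.9518 intr=0.0000 cont=6.7812 V=6.7812[hold]; j=2 S=160.5110 intr=0.0000 cont=1.0737 V=1.0737[hold]; j=3 S=196.7426 intr=0.0000 cont=0.0000 V=0.0000[hold]  S*(3)=-
k=2: j=0 S=118.2809 intr=7.7791 cont=13.2904 V=13.2904[hold]; j=1 S=144.9800 intr=0.0000 cont=3.8406 V=3.8406[hold]; j=2 S=177.7058 intr=0.0000 cont=0.5220 V=0.5220[hold]  S*(2)=-
k=1: j=0 S=130.9518 intr=0.0000 cont=8.4067 V=8.4067[hold]; j=1 S=160.5110 intr=0.0000 cont=2.1315 V=2.1315[hold]  S*(1)=-
k=0: j=0 S=144.9800 intr=0.0000 cont=5.1667 V=5.1667[hold]  S*(0)=-

price = 5.1667
boundary = - - - - 96.4986 106.8360 96.4986
tree:
5.1667
8.4067 2.1315
13.2904 3.8406 0.5220
20.2718 6.7812 1.0737 0.0000
29.5614 11.6473 2.2086 0.0000 0.0000
38.8986 19.2240 4.5432 0.0000 0.0000 0.0000
47.3323 29.5614 9.3455 0.0000 0.0000 0.0000 0.0000
54.9500 38.8986 19.2240 0.0000 0.0000 0.0000 0.0000 0.0000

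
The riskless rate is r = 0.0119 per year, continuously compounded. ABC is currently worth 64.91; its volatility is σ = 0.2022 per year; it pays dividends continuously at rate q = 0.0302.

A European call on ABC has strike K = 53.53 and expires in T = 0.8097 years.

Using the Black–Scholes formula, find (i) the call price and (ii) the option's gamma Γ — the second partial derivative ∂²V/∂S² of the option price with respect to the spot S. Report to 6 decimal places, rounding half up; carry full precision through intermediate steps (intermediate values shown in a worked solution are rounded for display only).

σ√T = 0.2022·√0.8097 = 0.181946
d₁ = (ln(S/K) + (r−q+σ²/2)T) / (σ√T) = (ln(64.91/53.53) + (0.0119−0.0302+0.2022²/2)·0.8097) / 0.181946 = (0.192759 + 0.001735) / 0.181946 = 1.068965
d₂ = d₁ − σ√T = 1.068965 − 0.181946 = 0.887018
e^{−rT} = 0.990411
e^{−qT} = 0.975844
N(d₁) = 0.857457,  N(d₂) = 0.812466
Call price V = S·e^{−qT}·N(d₁) − K·e^{−rT}·N(d₂) = 54.313062 − 43.074234 = 11.238829
φ(d₁) = (1/√(2π))·e^{−d₁²/2} = 0.225309
Γ = e^{−qT}·φ(d₁) / (S·σ·√T) = 0.018617

price = 11.238829
Γ = 0.018617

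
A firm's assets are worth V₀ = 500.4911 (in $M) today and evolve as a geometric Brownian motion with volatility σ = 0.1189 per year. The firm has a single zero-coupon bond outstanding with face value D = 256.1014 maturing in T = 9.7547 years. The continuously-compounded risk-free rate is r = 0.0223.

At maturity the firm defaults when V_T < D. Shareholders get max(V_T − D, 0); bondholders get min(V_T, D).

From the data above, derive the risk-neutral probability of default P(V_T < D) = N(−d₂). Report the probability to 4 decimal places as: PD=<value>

Equity is a call on the firm's assets struck at D = 256.1014:
d₁ = [ln(V₀/D) + (r + σ²/2)T] / (σ√T)
   = [ln(500.4911/256.1014) + (0.0223 + 0.5·0.1189²)·9.7547] / (0.1189·√9.7547)
   = [0.670016 + 0.286482] / 0.371355 = 2.575701
d₂ = d₁ − σ√T = 2.575701 − 0.371355 = 2.204346
risk-neutral PD = N(−d₂) = N(-2.204346) = 0.013750

PD=0.0138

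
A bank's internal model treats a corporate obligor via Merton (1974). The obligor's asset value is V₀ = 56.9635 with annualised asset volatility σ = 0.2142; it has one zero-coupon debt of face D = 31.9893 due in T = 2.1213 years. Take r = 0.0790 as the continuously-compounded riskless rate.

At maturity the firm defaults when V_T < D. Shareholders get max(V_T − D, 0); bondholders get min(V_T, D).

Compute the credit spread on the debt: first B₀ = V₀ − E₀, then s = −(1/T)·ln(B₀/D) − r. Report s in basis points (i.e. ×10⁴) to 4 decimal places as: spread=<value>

spread=5.9861

Work the structural quantities from V₀ = 56.9635 against face 31.9893:
d₁ = [ln(V₀/D) + (r + σ²/2)T] / (σ√T)
   = [ln(56.9635/31.9893) + (0.0790 + 0.5·0.2142²)·2.1213] / (0.2142·√2.1213)
   = [0.577009 + 0.216247] / 0.311976 = 2.542688
d₂ = d₁ − σ√T = 2.542688 − 0.311976 = 2.230712
N(d₁) = 0.994500,  N(d₂) = 0.987150,  e^(−rT) = 0.845707
E₀ = V₀·N(d₁) − D·e^(−rT)·N(d₂)
   = 56.9635·0.994500 − 31.9893·0.845707·0.987150 = 29.944267
B₀ = V₀ − E₀ = 56.9635 − 29.944267 = 27.019233
spread = −(1/T)·ln(B₀/D) − r = −(1/2.1213)·ln(27.019233/31.9893) − 0.0790 = 0.00059861
in basis points: 0.00059861 × 10⁴ = 5.9861 bp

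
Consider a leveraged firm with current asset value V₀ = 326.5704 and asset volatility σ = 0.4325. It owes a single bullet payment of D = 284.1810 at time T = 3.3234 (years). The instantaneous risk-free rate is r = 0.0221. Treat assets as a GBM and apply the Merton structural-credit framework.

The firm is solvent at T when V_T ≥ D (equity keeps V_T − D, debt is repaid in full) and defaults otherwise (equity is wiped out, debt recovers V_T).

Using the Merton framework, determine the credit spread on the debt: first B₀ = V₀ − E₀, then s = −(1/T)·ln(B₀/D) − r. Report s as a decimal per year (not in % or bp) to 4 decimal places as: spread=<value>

With assets at 326.5704 and a single debt payment of 284.1810 at 3.3234 years:
d₁ = [ln(V₀/D) + (r + σ²/2)T] / (σ√T)
   = [ln(326.5704/284.1810) + (0.0221 + 0.5·0.4325²)·3.3234] / (0.4325·√3.3234)
   = [0.139034 + 0.384279] / 0.788456 = 0.663718
d₂ = d₁ − σ√T = 0.663718 − 0.788456 = -0.124738
N(d₁) = 0.746565,  N(d₂) = 0.450366,  e^(−rT) = 0.929185
E₀ = V₀·N(d₁) − D·e^(−rT)·N(d₂)
   = 326.5704·0.746565 − 284.1810·0.929185·0.450366 = 124.883822
B₀ = V₀ − E₀ = 326.5704 − 124.883822 = 201.686578
spread = −(1/T)·ln(B₀/D) − r = −(1/3.3234)·ln(201.686578/284.1810) − 0.0221 = 0.08107640

spread=0.0811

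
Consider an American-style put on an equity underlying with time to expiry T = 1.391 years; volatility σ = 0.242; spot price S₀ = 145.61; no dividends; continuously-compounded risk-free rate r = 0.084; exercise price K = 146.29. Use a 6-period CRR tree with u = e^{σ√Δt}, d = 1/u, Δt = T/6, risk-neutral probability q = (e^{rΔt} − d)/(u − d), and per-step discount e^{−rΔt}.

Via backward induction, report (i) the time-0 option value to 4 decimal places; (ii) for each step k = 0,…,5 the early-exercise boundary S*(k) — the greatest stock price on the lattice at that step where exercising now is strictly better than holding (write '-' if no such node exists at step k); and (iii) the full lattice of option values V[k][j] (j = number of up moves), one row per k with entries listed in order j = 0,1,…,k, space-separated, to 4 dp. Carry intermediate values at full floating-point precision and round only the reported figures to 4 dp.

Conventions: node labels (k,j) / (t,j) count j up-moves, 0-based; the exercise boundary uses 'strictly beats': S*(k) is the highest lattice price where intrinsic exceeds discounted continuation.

price = 10.8282
boundary = - - 115.3407 102.6546 115.3407 129.5946
tree:
10.8282
18.6581 4.9362
30.9493 9.4678 1.4791
43.6354 17.5575 3.3194 0.0565
54.9263 30.9493 7.4461 0.1295 0.0000
64.9752 43.6354 16.6954 0.2967 0.0000 0.0000
73.9189 54.9263 30.9493 0.6800 0.0000 0.0000 0.0000

Δt=0.23183  u=1.12358  d=0.89001  q=0.55510  discount=0.98071
step 6 (expiry): payoffs max(K−S,0) = 73.9189 54.9263 30.9493 0.6800 0.0000 0.0000 0.0000
step 5: (k=5,j=0): S=81.3148, K−S=64.9752, hold=62.1539 ⇒ V=64.9752 exercise | (k=5,j=1): S=102.6546, K−S=43.6354, hold=40.8142 ⇒ V=43.6354 exercise | (k=5,j=2): S=129.5946, K−S=16.6954, hold=13.8741 ⇒ V=16.6954 exercise | (k=5,j=3): S=163.6046, K−S=0.0000, hold=0.2967 ⇒ V=0.2967 continue | (k=5,j=4): S=206.5400, K−S=0.0000, hold=0.0000 ⇒ V=0.0000 continue | (k=5,j=5): S=260.7431, K−S=0.0000, hold=0.0000 ⇒ V=0.0000 continue  boundary S*=129.5946
step 4: (k=4,j=0): S=91.3637, K−S=54.9263, hold=52.1050 ⇒ V=54.9263 exercise | (k=4,j=1): S=115.3407, K−S=30.9493, hold=28.1280 ⇒ V=30.9493 exercise | (k=4,j=2): S=145.6100, K−S=0.6800, hold=7.4461 ⇒ V=7.4461 continue | (k=4,j=3): S=183.8230, K−S=0.0000, hold=0.1295 ⇒ V=0.1295 continue | (k=4,j=4): S=232.0644, K−S=0.0000, hold=0.0000 ⇒ V=0.0000 continue  boundary S*=115.3407
step 3: (k=3,j=0): S=102.6546, K−S=43.6354, hold=40.8142 ⇒ V=43.6354 exercise | (k=3,j=1): S=129.5946, K−S=16.6954, hold=17.5575 ⇒ V=17.5575 continue | (k=3,j=2): S=163.6046, K−S=0.0000, hold=3.3194 ⇒ V=3.3194 continue | (k=3,j=3): S=206.5400, K−S=0.0000, hold=0.0565 ⇒ V=0.0565 continue  boundary S*=102.6546
step 2: (k=2,j=0): S=115.3407, K−S=30.9493, hold=28.5973 ⇒ V=30.9493 exercise | (k=2,j=1): S=145.6100, K−S=0.6800, hold=9.4678 ⇒ V=9.4678 continue | (k=2,j=2): S=183.8230, K−S=0.0000, hold=1.4791 ⇒ V=1.4791 continue  boundary S*=115.3407
step 1: (k=1,j=0): S=129.5946, K−S=16.6954, hold=18.6581 ⇒ V=18.6581 continue | (k=1,j=1): S=163.6046, K−S=0.0000, hold=4.9362 ⇒ V=4.9362 continue  boundary S*=-
step 0: (k=0,j=0): S=145.6100, K−S=0.6800, hold=10.8282 ⇒ V=10.8282 continue  boundary S*=-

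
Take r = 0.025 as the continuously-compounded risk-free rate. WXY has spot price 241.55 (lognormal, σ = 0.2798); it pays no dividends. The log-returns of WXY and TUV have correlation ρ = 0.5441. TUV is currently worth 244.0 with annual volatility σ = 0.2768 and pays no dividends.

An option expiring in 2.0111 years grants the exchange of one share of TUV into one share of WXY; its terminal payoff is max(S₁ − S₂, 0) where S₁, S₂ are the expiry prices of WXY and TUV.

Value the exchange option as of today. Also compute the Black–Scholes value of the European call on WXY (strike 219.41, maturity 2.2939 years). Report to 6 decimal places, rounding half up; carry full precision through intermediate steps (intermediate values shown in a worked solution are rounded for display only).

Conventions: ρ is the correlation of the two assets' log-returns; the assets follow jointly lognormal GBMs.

σ_eff = √(σ₁² + σ₂² − 2ρσ₁σ₂) = √(0.2798² + 0.2768² − 2·0.5441·0.2798·0.2768) = 0.265757
d₁ = (ln(S₁/S₂) + (q₂ − q₁ + σ_eff²/2)T) / (σ_eff√T) = (ln(241.55/244.0) + (0.0 − 0.0 + 0.035313)·2.0111) / 0.376878 = 0.161662
d₂ = d₁ − σ_eff√T = 0.161662 − 0.376878 = -0.215216
N(d₁) = 0.564214,  N(d₂) = 0.414799
V = S₁·e^{−q₁T}·N(d₁) − S₂·e^{−q₂T}·N(d₂) = 136.285889 − 101.211035 = 35.074854
[vanilla: WXY call K=219.41]
σ√T = 0.2798·√2.2939 = 0.423775
d₁ = (ln(S/K) + (r+σ²/2)T) / (σ√T) = (ln(241.55/219.41) + (0.025+0.2798²/2)·2.2939) / 0.423775 = (0.096134 + 0.147140) / 0.423775 = 0.574065
d₂ = d₁ − σ√T = 0.574065 − 0.423775 = 0.150291
e^{−rT} = 0.944266
N(d₁) = 0.717038,  N(d₂) = 0.559732
price = S·N(d₁) − K·e^{−rT}·N(d₂) = 173.200580 − 115.966124 = 57.234456

exchange price = 35.074854
price(WXY call K=219.41) = 57.234456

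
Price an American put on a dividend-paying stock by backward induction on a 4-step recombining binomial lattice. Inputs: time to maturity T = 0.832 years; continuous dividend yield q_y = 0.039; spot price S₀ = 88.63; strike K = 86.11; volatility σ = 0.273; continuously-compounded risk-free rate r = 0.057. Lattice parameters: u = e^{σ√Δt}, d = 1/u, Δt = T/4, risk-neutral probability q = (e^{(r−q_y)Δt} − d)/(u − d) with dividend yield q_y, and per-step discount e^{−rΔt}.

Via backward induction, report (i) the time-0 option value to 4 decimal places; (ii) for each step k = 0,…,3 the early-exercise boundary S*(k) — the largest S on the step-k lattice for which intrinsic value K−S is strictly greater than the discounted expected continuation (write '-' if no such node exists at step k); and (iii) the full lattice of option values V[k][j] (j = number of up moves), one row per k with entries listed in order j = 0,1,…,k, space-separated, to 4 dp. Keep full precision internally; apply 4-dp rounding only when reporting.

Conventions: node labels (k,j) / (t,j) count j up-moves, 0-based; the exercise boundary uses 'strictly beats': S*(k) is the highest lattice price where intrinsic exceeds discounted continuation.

price = 6.5845
boundary = - - 69.0932 61.0046
tree:
6.5845
10.7948 2.2570
17.0168 4.4257 0.0000
25.1054 8.6782 0.0000 0.0000
32.2471 17.0168 0.0000 0.0000 0.0000

Δt=0.20800  u=1.13259  d=0.88293  q=0.48394  discount=0.98821
step 4 (expiry): payoffs max(K−S,0) = 32.2471 17.0168 0.0000 0.0000 0.0000
step 3: (k=3,j=0): S=61.0046, K−S=25.1054, hold=24.5834 ⇒ V=25.1054 exercise | (k=3,j=1): S=78.2543, K−S=7.8557, hold=8.6782 ⇒ V=8.6782 continue | (k=3,j=2): S=100.3815, K−S=0.0000, hold=0.0000 ⇒ V=0.0000 continue | (k=3,j=3): S=128.7654, K−S=0.0000, hold=0.0000 ⇒ V=0.0000 continue  boundary S*=61.0046
step 2: (k=2,j=0): S=69.0932, K−S=17.0168, hold=16.9535 ⇒ V=17.0168 exercise | (k=2,j=1): S=88.6300, K−S=0.0000, hold=4.4257 ⇒ V=4.4257 continue | (k=2,j=2): S=113.6911, K−S=0.0000, hold=0.0000 ⇒ V=0.0000 continue  boundary S*=69.0932
step 1: (k=1,j=0): S=78.2543, K−S=7.8557, hold=10.7948 ⇒ V=10.7948 continue | (k=1,j=1): S=100.3815, K−S=0.0000, hold=2.2570 ⇒ V=2.2570 continue  boundary S*=-
step 0: (k=0,j=0): S=88.6300, K−S=0.0000, hold=6.5845 ⇒ V=6.5845 continue  boundary S*=-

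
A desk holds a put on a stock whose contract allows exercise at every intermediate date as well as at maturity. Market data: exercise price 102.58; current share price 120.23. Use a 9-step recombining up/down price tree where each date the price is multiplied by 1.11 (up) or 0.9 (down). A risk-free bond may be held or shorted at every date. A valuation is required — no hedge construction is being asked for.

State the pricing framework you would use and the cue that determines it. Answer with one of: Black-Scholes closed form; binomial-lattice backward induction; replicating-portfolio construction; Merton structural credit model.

framework: binomial-lattice backward induction

Key observation: the defining feature is the embedded early-exercise option across 9 discrete dates on the spot-120.23 tree; pricing the strike-102.58 put means working backward with an exercise test at every node.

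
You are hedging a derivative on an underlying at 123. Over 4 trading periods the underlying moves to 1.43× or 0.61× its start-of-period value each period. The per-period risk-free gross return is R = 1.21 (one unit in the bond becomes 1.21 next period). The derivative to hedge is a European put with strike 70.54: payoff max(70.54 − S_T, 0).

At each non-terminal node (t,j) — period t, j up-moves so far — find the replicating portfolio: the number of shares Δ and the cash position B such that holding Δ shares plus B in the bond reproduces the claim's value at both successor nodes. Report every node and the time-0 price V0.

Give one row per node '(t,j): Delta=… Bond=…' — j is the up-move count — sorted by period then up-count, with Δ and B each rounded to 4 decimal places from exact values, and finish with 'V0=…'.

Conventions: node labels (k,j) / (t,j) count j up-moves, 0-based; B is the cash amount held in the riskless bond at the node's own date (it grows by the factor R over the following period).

Under the risk-neutral measure, an up-move has probability p* = (R−d)/(u−d) = 0.7317 and values discount at R = 1.21.
Payoffs at expiry: V(4,0)=53.5096, V(4,1)=30.6163, V(4,2)=0.0000, V(4,3)=0.0000, V(4,4)=0.0000
(3,0): S=27.9187. Δ = (V_up−V_dn)/(S_up−S_dn) = (30.6163−53.5096)/(39.9237−17.0304) = -1.0000. V = [p*·30.6163 + (1−p*)·53.5096]/1.21 = 30.3789. B = V − Δ·S = 58.2975.
(3,1): S=65.4487. Δ = (V_up−V_dn)/(S_up−S_dn) = (0.0000−30.6163)/(93.5916−39.9237) = -0.5705. V = [p*·0.0000 + (1−p*)·30.6163]/1.21 = 6.7885. B = V − Δ·S = 44.1255.
(3,2): S=153.4288. Δ = (V_up−V_dn)/(S_up−S_dn) = (0.0000−0.0000)/(219.4033−93.5916) = 0.0000. V = [p*·0.0000 + (1−p*)·0.0000]/1.21 = 0.0000. B = V − Δ·S = 0.0000.
(3,3): S=359.6775. Δ = (V_up−V_dn)/(S_up−S_dn) = (0.0000−0.0000)/(514.3388−219.4033) = 0.0000. V = [p*·0.0000 + (1−p*)·0.0000]/1.21 = 0.0000. B = V − Δ·S = 0.0000.
(2,0): S=45.7683. Δ = (V_up−V_dn)/(S_up−S_dn) = (6.7885−30.3789)/(65.4487−27.9187) = -0.6286. V = [p*·6.7885 + (1−p*)·30.3789]/1.21 = 10.8410. B = V − Δ·S = 39.6097.
(2,1): S=107.2929. Δ = (V_up−V_dn)/(S_up−S_dn) = (0.0000−6.7885)/(153.4288−65.4487) = -0.0772. V = [p*·0.0000 + (1−p*)·6.7885]/1.21 = 1.5052. B = V − Δ·S = 9.7839.
(2,2): S=251.5227. Δ = (V_up−V_dn)/(S_up−S_dn) = (0.0000−0.0000)/(359.6775−153.4288) = 0.0000. V = [p*·0.0000 + (1−p*)·0.0000]/1.21 = 0.0000. B = V − Δ·S = 0.0000.
(1,0): S=75.0300. Δ = (V_up−V_dn)/(S_up−S_dn) = (1.5052−10.8410)/(107.2929−45.7683) = -0.1517. V = [p*·1.5052 + (1−p*)·10.8410]/1.21 = 3.3140. B = V − Δ·S = 14.6991.
(1,1): S=175.8900. Δ = (V_up−V_dn)/(S_up−S_dn) = (0.0000−1.5052)/(251.5227−107.2929) = -0.0104. V = [p*·0.0000 + (1−p*)·1.5052]/1.21 = 0.3338. B = V − Δ·S = 2.1694.
(0,0): S=123.0000. Δ = (V_up−V_dn)/(S_up−S_dn) = (0.3338−3.3140)/(175.8900−75.0300) = -0.0295. V = [p*·0.3338 + (1−p*)·3.3140]/1.21 = 0.9366. B = V − Δ·S = 4.5711.
Check: Δ(0,0)·S0 + B(0,0) = 0.9366 = V0.

(0,0): Delta=-0.0295 Bond=4.5711
(1,0): Delta=-0.1517 Bond=14.6991
(1,1): Delta=-0.0104 Bond=2.1694
(2,0): Delta=-0.6286 Bond=39.6097
(2,1): Delta=-0.0772 Bond=9.7839
(2,2): Delta=0.0000 Bond=0.0000
(3,0): Delta=-1.0000 Bond=58.2975
(3,1): Delta=-0.5705 Bond=44.1255
(3,2): Delta=0.0000 Bond=0.0000
(3,3): Delta=0.0000 Bond=0.0000
V0=0.9366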